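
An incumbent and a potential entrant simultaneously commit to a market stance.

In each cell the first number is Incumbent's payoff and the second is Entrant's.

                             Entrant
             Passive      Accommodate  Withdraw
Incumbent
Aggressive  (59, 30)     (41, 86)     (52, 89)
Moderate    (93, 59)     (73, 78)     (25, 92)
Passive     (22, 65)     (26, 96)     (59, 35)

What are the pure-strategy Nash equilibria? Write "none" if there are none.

Mark each player's best response to every combination of opponents' strategies; a profile where every player is best-responding is a pure Nash equilibrium.
Incumbent against Passive: payoffs 59, 93, 22 → best response Moderate.
Incumbent against Accommodate: payoffs 41, 73, 26 → best response Moderate.
Incumbent against Withdraw: payoffs 52, 25, 59 → best response Passive.
Entrant against Aggressive: payoffs 30, 86, 89 → best response Withdraw.
Entrant against Moderate: payoffs 59, 78, 92 → best response Withdraw.
Entrant against Passive: payoffs 65, 96, 35 → best response Accommodate.
No profile is a mutual best response for all players.

This game has no pure Nash equilibrium.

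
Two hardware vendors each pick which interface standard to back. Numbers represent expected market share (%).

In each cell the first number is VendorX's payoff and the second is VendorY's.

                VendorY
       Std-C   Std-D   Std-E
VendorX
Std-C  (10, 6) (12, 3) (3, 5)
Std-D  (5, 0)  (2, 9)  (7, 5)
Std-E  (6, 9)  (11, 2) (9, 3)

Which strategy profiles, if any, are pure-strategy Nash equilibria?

Pure NE: (Std-C, Std-C)

Check each profile: it is a Nash equilibrium iff no player can strictly gain by switching unilaterally.
(Std-C, Std-C): VendorX gets 10, best alternative 6; VendorY gets 6, best alternative 5. No profitable deviation — NE.
(Std-C, Std-D): VendorY can switch to Std-C (3 → 6). Not NE.
(Std-C, Std-E): VendorX can switch to Std-D (3 → 7). Not NE.
(Std-D, Std-C): VendorX can switch to Std-C (5 → 10). Not NE.
(Std-D, Std-D): VendorX can switch to Std-C (2 → 12). Not NE.
(Std-D, Std-E): VendorX can switch to Std-E (7 → 9). Not NE.
(Std-E, Std-C): VendorX can switch to Std-C (6 → 10). Not NE.
(Std-E, Std-D): VendorX can switch to Std-C (11 → 12). Not NE.
(Std-E, Std-E): VendorY can switch to Std-C (3 → 9). Not NE.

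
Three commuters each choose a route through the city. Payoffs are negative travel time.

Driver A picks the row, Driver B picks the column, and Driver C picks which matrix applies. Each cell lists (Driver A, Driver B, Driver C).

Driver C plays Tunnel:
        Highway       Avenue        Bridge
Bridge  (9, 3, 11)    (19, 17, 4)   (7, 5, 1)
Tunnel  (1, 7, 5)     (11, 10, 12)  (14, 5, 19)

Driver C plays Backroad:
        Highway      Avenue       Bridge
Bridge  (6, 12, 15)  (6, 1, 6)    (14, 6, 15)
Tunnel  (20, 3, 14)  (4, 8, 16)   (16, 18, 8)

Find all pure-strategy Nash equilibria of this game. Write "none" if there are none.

No pure-strategy Nash equilibrium.

Driver A against (Highway, Tunnel): payoffs 9, 1 → best response Bridge.
Driver A against (Highway, Backroad): payoffs 6, 20 → best response Tunnel.
Driver A against (Avenue, Tunnel): payoffs 19, 11 → best response Bridge.
Driver A against (Avenue, Backroad): payoffs 6, 4 → best response Bridge.
Driver A against (Bridge, Tunnel): payoffs 7, 14 → best response Tunnel.
Driver A against (Bridge, Backroad): payoffs 14, 16 → best response Tunnel.
Driver B against (Bridge, Tunnel): payoffs 3, 17, 5 → best response Avenue.
Driver B against (Bridge, Backroad): payoffs 12, 1, 6 → best response Highway.
Driver B against (Tunnel, Tunnel): payoffs 7, 10, 5 → best response Avenue.
Driver B against (Tunnel, Backroad): payoffs 3, 8, 18 → best response Bridge.
Driver C against (Bridge, Highway): payoffs 11, 15 → best response Backroad.
Driver C against (Bridge, Avenue): payoffs 4, 6 → best response Backroad.
Driver C against (Bridge, Bridge): payoffs 1, 15 → best response Backroad.
Driver C against (Tunnel, Highway): payoffs 5, 14 → best response Backroad.
Driver C against (Tunnel, Avenue): payoffs 12, 16 → best response Backroad.
Driver C against (Tunnel, Bridge): payoffs 19, 8 → best response Tunnel.
No profile is a mutual best response for all players.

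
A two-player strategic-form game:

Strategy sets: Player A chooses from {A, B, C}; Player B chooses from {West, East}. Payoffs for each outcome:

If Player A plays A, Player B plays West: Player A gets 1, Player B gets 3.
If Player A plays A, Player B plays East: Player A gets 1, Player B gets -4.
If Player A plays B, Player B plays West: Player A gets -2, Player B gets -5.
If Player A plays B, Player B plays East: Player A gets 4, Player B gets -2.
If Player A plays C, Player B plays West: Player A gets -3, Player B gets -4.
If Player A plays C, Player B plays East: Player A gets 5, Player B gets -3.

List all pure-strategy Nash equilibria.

(A, West): Player A gets 1, best alternative -2; Player B gets 3, best alternative -4. No profitable deviation — NE.
(A, East): Player A can switch to B (1 → 4). Not NE.
(B, West): Player A can switch to A (-2 → 1). Not NE.
(B, East): Player A can switch to C (4 → 5). Not NE.
(C, West): Player A can switch to A (-3 → 1). Not NE.
(C, East): Player A gets 5, best alternative 4; Player B gets -3, best alternative -4. No profitable deviation — NE.

The pure Nash equilibria are (A, West) and (C, East).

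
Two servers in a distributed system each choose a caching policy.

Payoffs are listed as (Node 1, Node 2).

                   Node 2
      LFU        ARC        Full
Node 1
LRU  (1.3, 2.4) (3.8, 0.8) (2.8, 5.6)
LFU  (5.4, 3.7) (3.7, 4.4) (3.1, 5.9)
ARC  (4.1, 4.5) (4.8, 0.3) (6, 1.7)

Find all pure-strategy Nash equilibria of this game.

Node 1 against LFU: payoffs 1.3, 5.4, 4.1 → best response LFU.
Node 1 against ARC: payoffs 3.8, 3.7, 4.8 → best response ARC.
Node 1 against Full: payoffs 2.8, 3.1, 6 → best response ARC.
Node 2 against LRU: payoffs 2.4, 0.8, 5.6 → best response Full.
Node 2 against LFU: payoffs 3.7, 4.4, 5.9 → best response Full.
Node 2 against ARC: payoffs 4.5, 0.3, 1.7 → best response LFU.
No profile is a mutual best response for all players.

This game has no pure Nash equilibrium.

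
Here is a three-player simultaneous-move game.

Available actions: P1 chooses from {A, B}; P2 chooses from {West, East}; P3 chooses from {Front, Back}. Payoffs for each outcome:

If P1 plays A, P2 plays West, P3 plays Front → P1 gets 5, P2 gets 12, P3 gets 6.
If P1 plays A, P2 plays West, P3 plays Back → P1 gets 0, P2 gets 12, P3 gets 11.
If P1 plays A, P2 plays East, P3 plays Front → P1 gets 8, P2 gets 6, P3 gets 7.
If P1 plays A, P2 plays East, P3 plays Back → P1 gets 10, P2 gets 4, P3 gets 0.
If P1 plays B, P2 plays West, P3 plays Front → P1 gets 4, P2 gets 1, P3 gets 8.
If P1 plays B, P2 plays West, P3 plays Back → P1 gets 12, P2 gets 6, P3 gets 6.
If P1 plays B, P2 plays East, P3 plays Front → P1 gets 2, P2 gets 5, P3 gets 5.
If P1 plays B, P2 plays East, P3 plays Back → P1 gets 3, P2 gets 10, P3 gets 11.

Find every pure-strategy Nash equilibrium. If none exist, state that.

(A, West, Front): P3 can switch to Back (6 → 11). Not NE.
(A, West, Back): P1 can switch to B (0 → 12). Not NE.
(A, East, Front): P2 can switch to West (6 → 12). Not NE.
(A, East, Back): P2 can switch to West (4 → 12). Not NE.
(B, West, Front): P1 can switch to A (4 → 5). Not NE.
(B, West, Back): P2 can switch to East (6 → 10). Not NE.
(The remaining 2 profiles each have a profitable deviation by the same check.)

There is no pure-strategy Nash equilibrium.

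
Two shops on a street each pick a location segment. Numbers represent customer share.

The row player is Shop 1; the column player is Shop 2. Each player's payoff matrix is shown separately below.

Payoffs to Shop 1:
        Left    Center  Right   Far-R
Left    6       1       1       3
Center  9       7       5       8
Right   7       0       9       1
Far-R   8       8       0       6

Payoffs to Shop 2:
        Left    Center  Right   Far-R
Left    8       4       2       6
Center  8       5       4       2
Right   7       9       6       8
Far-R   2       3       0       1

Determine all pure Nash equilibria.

Pure-strategy Nash equilibria: (Center, Left), (Far-R, Center)

Check each profile: it is a Nash equilibrium iff no player can strictly gain by switching unilaterally.
(Left, Left): Shop 1 can switch to Center (6 → 9). Not NE.
(Left, Center): Shop 1 can switch to Center (1 → 7). Not NE.
(Left, Right): Shop 1 can switch to Center (1 → 5). Not NE.
(Left, Far-R): Shop 1 can switch to Center (3 → 8). Not NE.
(Center, Left): Shop 1 gets 9, best alternative 8; Shop 2 gets 8, best alternative 5. No profitable deviation — NE.
(Center, Center): Shop 1 can switch to Far-R (7 → 8). Not NE.
(Center, Right): Shop 1 can switch to Right (5 → 9). Not NE.
(Center, Far-R): Shop 2 can switch to Left (2 → 8). Not NE.
(Right, Left): Shop 1 can switch to Center (7 → 9). Not NE.
(Far-R, Center): Shop 1 gets 8, best alternative 7; Shop 2 gets 3, best alternative 2. No profitable deviation — NE.
(The remaining 6 profiles each have a profitable deviation by the same check.)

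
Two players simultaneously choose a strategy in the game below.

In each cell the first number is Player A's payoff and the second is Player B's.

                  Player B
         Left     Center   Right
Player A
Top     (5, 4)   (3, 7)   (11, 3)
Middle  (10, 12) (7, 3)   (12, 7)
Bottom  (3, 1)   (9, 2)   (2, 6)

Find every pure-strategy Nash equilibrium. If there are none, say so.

(Middle, Left)

Check each profile: it is a Nash equilibrium iff no player can strictly gain by switching unilaterally.
(Top, Left): Player A can switch to Middle (5 → 10). Not NE.
(Top, Center): Player A can switch to Middle (3 → 7). Not NE.
(Top, Right): Player A can switch to Middle (11 → 12). Not NE.
(Middle, Left): Player A gets 10, best alternative 5; Player B gets 12, best alternative 7. No profitable deviation — NE.
(Middle, Center): Player A can switch to Bottom (7 → 9). Not NE.
(Middle, Right): Player B can switch to Left (7 → 12). Not NE.
(Bottom, Left): Player A can switch to Top (3 → 5). Not NE.
(The remaining 2 profiles each have a profitable deviation by the same check.)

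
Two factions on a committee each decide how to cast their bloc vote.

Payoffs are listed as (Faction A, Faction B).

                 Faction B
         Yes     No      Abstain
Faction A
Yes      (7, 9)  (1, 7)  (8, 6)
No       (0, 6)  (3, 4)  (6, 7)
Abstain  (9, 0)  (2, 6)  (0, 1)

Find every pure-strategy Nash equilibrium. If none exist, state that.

There is no pure-strategy Nash equilibrium.

Mark each player's best response to every combination of opponents' strategies; a profile where every player is best-responding is a pure Nash equilibrium.
Faction A against Yes: payoffs 7, 0, 9 → best response Abstain.
Faction A against No: payoffs 1, 3, 2 → best response No.
Faction A against Abstain: payoffs 8, 6, 0 → best response Yes.
Faction B against Yes: payoffs 9, 7, 6 → best response Yes.
Faction B against No: payoffs 6, 4, 7 → best response Abstain.
Faction B against Abstain: payoffs 0, 6, 1 → best response No.
No profile is a mutual best response for all players.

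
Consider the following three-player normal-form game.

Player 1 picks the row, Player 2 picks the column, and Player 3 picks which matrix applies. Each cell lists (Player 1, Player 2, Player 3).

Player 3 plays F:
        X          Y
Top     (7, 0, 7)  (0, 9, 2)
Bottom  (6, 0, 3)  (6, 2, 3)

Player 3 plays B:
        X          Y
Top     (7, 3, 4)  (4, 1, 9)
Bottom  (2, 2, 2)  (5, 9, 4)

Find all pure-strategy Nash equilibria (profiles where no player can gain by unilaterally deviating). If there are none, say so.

(Top, X, F): Player 2 can switch to Y (0 → 9). Not NE.
(Top, X, B): Player 3 can switch to F (4 → 7). Not NE.
(Top, Y, F): Player 1 can switch to Bottom (0 → 6). Not NE.
(Top, Y, B): Player 1 can switch to Bottom (4 → 5). Not NE.
(Bottom, X, F): Player 1 can switch to Top (6 → 7). Not NE.
(Bottom, X, B): Player 1 can switch to Top (2 → 7). Not NE.
(Bottom, Y, F): Player 3 can switch to B (3 → 4). Not NE.
(Bottom, Y, B): Player 1 gets 5, best alternative 4; Player 2 gets 9, best alternative 2; Player 3 gets 4, best alternative 3. No profitable deviation — NE.

Pure NE: (Bottom, Y, B)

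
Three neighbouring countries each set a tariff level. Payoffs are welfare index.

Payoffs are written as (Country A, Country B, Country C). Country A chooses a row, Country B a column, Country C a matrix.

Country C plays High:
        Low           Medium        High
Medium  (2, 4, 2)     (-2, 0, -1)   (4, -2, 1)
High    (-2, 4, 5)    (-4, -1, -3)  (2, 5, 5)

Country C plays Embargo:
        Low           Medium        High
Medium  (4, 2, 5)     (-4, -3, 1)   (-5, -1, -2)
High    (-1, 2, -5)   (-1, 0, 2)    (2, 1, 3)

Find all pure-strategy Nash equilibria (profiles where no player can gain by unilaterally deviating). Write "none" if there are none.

Mark each player's best response to every combination of opponents' strategies; a profile where every player is best-responding is a pure Nash equilibrium.
Country A against (Low, High): payoffs 2, -2 → best response Medium.
Country A against (Low, Embargo): payoffs 4, -1 → best response Medium.
Country A against (Medium, High): payoffs -2, -4 → best response Medium.
Country A against (Medium, Embargo): payoffs -4, -1 → best response High.
Country A against (High, High): payoffs 4, 2 → best response Medium.
Country A against (High, Embargo): payoffs -5, 2 → best response High.
Country B against (Medium, High): payoffs 4, 0, -2 → best response Low.
Country B against (Medium, Embargo): payoffs 2, -3, -1 → best response Low.
Country B against (High, High): payoffs 4, -1, 5 → best response High.
Country B against (High, Embargo): payoffs 2, 0, 1 → best response Low.
Country C against (Medium, Low): payoffs 2, 5 → best response Embargo.
Country C against (Medium, Medium): payoffs -1, 1 → best response Embargo.
Country C against (Medium, High): payoffs 1, -2 → best response High.
Country C against (High, Low): payoffs 5, -5 → best response High.
Country C against (High, Medium): payoffs -3, 2 → best response Embargo.
Country C against (High, High): payoffs 5, 3 → best response High.
Mutual best responses: (Medium, Low, Embargo).

The unique pure-strategy Nash equilibrium is (Medium, Low, Embargo).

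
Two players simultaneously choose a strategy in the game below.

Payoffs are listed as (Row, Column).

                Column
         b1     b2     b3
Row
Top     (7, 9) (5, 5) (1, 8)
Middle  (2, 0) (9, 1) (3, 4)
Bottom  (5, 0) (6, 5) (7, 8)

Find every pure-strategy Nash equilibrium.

(Top, b1), (Bottom, b3)

Mark each player's best response to every combination of opponents' strategies; a profile where every player is best-responding is a pure Nash equilibrium.
Row against b1: payoffs 7, 2, 5 → best response Top.
Row against b2: payoffs 5, 9, 6 → best response Middle.
Row against b3: payoffs 1, 3, 7 → best response Bottom.
Column against Top: payoffs 9, 5, 8 → best response b1.
Column against Middle: payoffs 0, 1, 4 → best response b3.
Column against Bottom: payoffs 0, 5, 8 → best response b3.
Mutual best responses: (Top, b1); (Bottom, b3).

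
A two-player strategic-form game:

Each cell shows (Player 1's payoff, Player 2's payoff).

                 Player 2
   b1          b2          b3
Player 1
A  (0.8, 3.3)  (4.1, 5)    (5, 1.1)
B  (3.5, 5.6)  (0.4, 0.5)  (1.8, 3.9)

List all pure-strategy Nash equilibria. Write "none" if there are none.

Player 1 against b1: payoffs 0.8, 3.5 → best response B.
Player 1 against b2: payoffs 4.1, 0.4 → best response A.
Player 1 against b3: payoffs 5, 1.8 → best response A.
Player 2 against A: payoffs 3.3, 5, 1.1 → best response b2.
Player 2 against B: payoffs 5.6, 0.5, 3.9 → best response b1.
Mutual best responses: (A, b2); (B, b1).

(A, b2) and (B, b1)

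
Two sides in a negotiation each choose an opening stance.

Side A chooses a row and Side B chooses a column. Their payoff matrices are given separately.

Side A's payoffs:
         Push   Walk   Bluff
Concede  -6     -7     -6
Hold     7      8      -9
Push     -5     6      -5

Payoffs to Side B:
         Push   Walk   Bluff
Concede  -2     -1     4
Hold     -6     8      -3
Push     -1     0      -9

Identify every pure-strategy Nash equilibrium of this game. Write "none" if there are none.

(Hold, Walk)

(Concede, Push): Side A can switch to Hold (-6 → 7). Not NE.
(Concede, Walk): Side A can switch to Hold (-7 → 8). Not NE.
(Concede, Bluff): Side A can switch to Push (-6 → -5). Not NE.
(Hold, Push): Side B can switch to Walk (-6 → 8). Not NE.
(Hold, Walk): Side A gets 8, best alternative 6; Side B gets 8, best alternative -3. No profitable deviation — NE.
(Hold, Bluff): Side A can switch to Concede (-9 → -6). Not NE.
(Push, Push): Side A can switch to Hold (-5 → 7). Not NE.
(Push, Walk): Side A can switch to Hold (6 → 8). Not NE.
(Push, Bluff): Side B can switch to Push (-9 → -1). Not NE.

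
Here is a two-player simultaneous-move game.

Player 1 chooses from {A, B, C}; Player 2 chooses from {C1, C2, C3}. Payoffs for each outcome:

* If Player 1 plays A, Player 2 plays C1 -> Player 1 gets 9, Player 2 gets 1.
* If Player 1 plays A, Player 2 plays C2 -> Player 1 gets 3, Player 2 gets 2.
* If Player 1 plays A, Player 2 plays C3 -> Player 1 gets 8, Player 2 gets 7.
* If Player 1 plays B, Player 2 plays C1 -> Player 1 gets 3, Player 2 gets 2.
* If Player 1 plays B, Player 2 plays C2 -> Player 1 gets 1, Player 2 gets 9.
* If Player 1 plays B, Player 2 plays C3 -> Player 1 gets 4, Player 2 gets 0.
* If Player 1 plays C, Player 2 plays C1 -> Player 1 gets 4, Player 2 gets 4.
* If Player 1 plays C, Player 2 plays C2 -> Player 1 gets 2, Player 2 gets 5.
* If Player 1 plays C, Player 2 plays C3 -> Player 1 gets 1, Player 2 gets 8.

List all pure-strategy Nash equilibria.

Mark each player's best response to every combination of opponents' strategies; a profile where every player is best-responding is a pure Nash equilibrium.
Player 1 against C1: payoffs 9, 3, 4 → best response A.
Player 1 against C2: payoffs 3, 1, 2 → best response A.
Player 1 against C3: payoffs 8, 4, 1 → best response A.
Player 2 against A: payoffs 1, 2, 7 → best response C3.
Player 2 against B: payoffs 2, 9, 0 → best response C2.
Player 2 against C: payoffs 4, 5, 8 → best response C3.
Mutual best responses: (A, C3).

The unique pure-strategy Nash equilibrium is (A, C3).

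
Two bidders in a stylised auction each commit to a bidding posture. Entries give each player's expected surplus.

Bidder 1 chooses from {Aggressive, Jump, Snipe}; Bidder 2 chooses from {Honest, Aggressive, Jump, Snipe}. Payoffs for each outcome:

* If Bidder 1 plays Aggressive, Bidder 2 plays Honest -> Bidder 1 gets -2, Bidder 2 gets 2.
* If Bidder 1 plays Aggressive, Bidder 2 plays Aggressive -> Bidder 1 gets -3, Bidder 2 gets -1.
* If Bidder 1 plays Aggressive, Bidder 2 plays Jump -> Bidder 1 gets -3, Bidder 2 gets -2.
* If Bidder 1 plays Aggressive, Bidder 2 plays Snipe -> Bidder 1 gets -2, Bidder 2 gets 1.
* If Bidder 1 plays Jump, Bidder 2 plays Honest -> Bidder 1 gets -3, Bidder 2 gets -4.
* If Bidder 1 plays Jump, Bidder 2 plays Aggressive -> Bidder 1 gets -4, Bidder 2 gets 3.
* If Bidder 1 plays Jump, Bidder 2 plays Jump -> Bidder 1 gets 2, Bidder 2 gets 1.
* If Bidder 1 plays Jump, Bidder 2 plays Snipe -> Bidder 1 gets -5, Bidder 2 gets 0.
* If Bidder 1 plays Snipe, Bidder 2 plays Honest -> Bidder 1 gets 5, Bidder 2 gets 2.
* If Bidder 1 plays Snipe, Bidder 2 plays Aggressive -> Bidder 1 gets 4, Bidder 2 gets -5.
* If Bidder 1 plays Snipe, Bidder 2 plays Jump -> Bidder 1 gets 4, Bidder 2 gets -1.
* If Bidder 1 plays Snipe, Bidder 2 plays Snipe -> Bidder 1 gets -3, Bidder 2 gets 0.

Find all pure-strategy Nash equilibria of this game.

The unique pure-strategy Nash equilibrium is (Snipe, Honest).

For each strategy profile, look for a profitable unilateral deviation.
(Aggressive, Honest): Bidder 1 can switch to Snipe (-2 → 5). Not NE.
(Aggressive, Aggressive): Bidder 1 can switch to Snipe (-3 → 4). Not NE.
(Aggressive, Jump): Bidder 1 can switch to Jump (-3 → 2). Not NE.
(Aggressive, Snipe): Bidder 2 can switch to Honest (1 → 2). Not NE.
(Jump, Honest): Bidder 1 can switch to Aggressive (-3 → -2). Not NE.
(Jump, Aggressive): Bidder 1 can switch to Aggressive (-4 → -3). Not NE.
(Jump, Jump): Bidder 1 can switch to Snipe (2 → 4). Not NE.
(Jump, Snipe): Bidder 1 can switch to Aggressive (-5 → -2). Not NE.
(Snipe, Honest): Bidder 1 gets 5, best alternative -2; Bidder 2 gets 2, best alternative 0. No profitable deviation — NE.
(The remaining 3 profiles each have a profitable deviation by the same check.)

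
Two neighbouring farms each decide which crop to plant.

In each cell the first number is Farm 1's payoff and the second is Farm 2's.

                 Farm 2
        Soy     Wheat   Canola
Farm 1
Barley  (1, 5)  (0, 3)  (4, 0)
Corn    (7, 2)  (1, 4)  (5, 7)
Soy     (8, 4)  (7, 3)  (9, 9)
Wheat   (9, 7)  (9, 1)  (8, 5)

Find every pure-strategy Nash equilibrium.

Farm 1 against Soy: payoffs 1, 7, 8, 9 → best response Wheat.
Farm 1 against Wheat: payoffs 0, 1, 7, 9 → best response Wheat.
Farm 1 against Canola: payoffs 4, 5, 9, 8 → best response Soy.
Farm 2 against Barley: payoffs 5, 3, 0 → best response Soy.
Farm 2 against Corn: payoffs 2, 4, 7 → best response Canola.
Farm 2 against Soy: payoffs 4, 3, 9 → best response Canola.
Farm 2 against Wheat: payoffs 7, 1, 5 → best response Soy.
Mutual best responses: (Soy, Canola); (Wheat, Soy).

(Soy, Canola) and (Wheat, Soy)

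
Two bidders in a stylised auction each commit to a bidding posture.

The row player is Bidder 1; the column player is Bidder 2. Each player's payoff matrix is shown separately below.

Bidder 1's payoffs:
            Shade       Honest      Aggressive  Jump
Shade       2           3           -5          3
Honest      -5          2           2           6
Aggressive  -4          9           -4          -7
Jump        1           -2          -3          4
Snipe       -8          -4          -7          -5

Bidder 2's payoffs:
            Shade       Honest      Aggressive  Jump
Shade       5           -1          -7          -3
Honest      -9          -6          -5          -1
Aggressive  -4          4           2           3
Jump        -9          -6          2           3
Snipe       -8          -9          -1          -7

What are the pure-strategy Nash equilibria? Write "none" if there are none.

Mark each player's best response to every combination of opponents' strategies; a profile where every player is best-responding is a pure Nash equilibrium.
Bidder 1 against Shade: payoffs 2, -5, -4, 1, -8 → best response Shade.
Bidder 1 against Honest: payoffs 3, 2, 9, -2, -4 → best response Aggressive.
Bidder 1 against Aggressive: payoffs -5, 2, -4, -3, -7 → best response Honest.
Bidder 1 against Jump: payoffs 3, 6, -7, 4, -5 → best response Honest.
Bidder 2 against Shade: payoffs 5, -1, -7, -3 → best response Shade.
Bidder 2 against Honest: payoffs -9, -6, -5, -1 → best response Jump.
Bidder 2 against Aggressive: payoffs -4, 4, 2, 3 → best response Honest.
Bidder 2 against Jump: payoffs -9, -6, 2, 3 → best response Jump.
Bidder 2 against Snipe: payoffs -8, -9, -1, -7 → best response Aggressive.
Mutual best responses: (Shade, Shade); (Honest, Jump); (Aggressive, Honest).

Pure-strategy Nash equilibria: (Shade, Shade) and (Honest, Jump) and (Aggressive, Honest)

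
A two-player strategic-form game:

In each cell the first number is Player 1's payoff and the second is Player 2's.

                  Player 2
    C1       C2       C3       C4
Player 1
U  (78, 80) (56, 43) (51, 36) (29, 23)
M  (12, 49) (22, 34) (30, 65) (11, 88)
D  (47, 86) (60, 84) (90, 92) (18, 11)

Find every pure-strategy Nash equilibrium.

Mark each player's best response to every combination of opponents' strategies; a profile where every player is best-responding is a pure Nash equilibrium.
Player 1 against C1: payoffs 78, 12, 47 → best response U.
Player 1 against C2: payoffs 56, 22, 60 → best response D.
Player 1 against C3: payoffs 51, 30, 90 → best response D.
Player 1 against C4: payoffs 29, 11, 18 → best response U.
Player 2 against U: payoffs 80, 43, 36, 23 → best response C1.
Player 2 against M: payoffs 49, 34, 65, 88 → best response C4.
Player 2 against D: payoffs 86, 84, 92, 11 → best response C3.
Mutual best responses: (U, C1); (D, C3).

Pure-strategy Nash equilibria: (U, C1); (D, C3)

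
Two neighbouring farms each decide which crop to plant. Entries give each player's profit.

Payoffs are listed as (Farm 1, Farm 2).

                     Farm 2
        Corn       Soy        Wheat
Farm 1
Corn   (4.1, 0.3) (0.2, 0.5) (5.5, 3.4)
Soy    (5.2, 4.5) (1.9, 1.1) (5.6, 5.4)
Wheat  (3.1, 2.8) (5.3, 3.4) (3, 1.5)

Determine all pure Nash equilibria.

(Soy, Wheat) and (Wheat, Soy)

For each player, find the best response to each opponent profile; mutual best responses are the pure NE.
Farm 1 against Corn: payoffs 4.1, 5.2, 3.1 → best response Soy.
Farm 1 against Soy: payoffs 0.2, 1.9, 5.3 → best response Wheat.
Farm 1 against Wheat: payoffs 5.5, 5.6, 3 → best response Soy.
Farm 2 against Corn: payoffs 0.3, 0.5, 3.4 → best response Wheat.
Farm 2 against Soy: payoffs 4.5, 1.1, 5.4 → best response Wheat.
Farm 2 against Wheat: payoffs 2.8, 3.4, 1.5 → best response Soy.
Mutual best responses: (Soy, Wheat); (Wheat, Soy).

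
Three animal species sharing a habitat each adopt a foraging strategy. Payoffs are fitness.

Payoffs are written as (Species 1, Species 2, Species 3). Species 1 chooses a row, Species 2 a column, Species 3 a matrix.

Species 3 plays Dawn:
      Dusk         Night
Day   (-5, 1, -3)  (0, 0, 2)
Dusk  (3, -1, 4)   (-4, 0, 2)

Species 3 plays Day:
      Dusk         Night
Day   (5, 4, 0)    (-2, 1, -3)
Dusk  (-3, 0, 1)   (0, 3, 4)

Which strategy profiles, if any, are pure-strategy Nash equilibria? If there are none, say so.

Pure-strategy Nash equilibria: (Day, Dusk, Day); (Dusk, Night, Day)

Species 1 against (Dusk, Dawn): payoffs -5, 3 → best response Dusk.
Species 1 against (Dusk, Day): payoffs 5, -3 → best response Day.
Species 1 against (Night, Dawn): payoffs 0, -4 → best response Day.
Species 1 against (Night, Day): payoffs -2, 0 → best response Dusk.
Species 2 against (Day, Dawn): payoffs 1, 0 → best response Dusk.
Species 2 against (Day, Day): payoffs 4, 1 → best response Dusk.
Species 2 against (Dusk, Dawn): payoffs -1, 0 → best response Night.
Species 2 against (Dusk, Day): payoffs 0, 3 → best response Night.
Species 3 against (Day, Dusk): payoffs -3, 0 → best response Day.
Species 3 against (Day, Night): payoffs 2, -3 → best response Dawn.
Species 3 against (Dusk, Dusk): payoffs 4, 1 → best response Dawn.
Species 3 against (Dusk, Night): payoffs 2, 4 → best response Day.
Mutual best responses: (Day, Dusk, Day); (Dusk, Night, Day).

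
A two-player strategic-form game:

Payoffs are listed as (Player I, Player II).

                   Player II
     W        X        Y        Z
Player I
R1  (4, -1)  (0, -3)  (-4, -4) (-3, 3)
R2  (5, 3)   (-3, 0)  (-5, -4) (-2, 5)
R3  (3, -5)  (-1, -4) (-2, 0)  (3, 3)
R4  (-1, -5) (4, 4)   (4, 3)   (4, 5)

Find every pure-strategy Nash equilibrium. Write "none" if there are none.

(R4, Z)

Mark each player's best response to every combination of opponents' strategies; a profile where every player is best-responding is a pure Nash equilibrium.
Player I against W: payoffs 4, 5, 3, -1 → best response R2.
Player I against X: payoffs 0, -3, -1, 4 → best response R4.
Player I against Y: payoffs -4, -5, -2, 4 → best response R4.
Player I against Z: payoffs -3, -2, 3, 4 → best response R4.
Player II against R1: payoffs -1, -3, -4, 3 → best response Z.
Player II against R2: payoffs 3, 0, -4, 5 → best response Z.
Player II against R3: payoffs -5, -4, 0, 3 → best response Z.
Player II against R4: payoffs -5, 4, 3, 5 → best response Z.
Mutual best responses: (R4, Z).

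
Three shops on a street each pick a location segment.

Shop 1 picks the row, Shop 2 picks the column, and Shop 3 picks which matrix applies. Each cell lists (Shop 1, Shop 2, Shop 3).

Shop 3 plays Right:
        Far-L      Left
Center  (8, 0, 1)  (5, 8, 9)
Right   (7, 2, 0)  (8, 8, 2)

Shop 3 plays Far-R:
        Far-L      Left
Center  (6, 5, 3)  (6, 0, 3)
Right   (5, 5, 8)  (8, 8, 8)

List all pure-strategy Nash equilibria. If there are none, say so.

(Center, Far-L, Far-R) and (Right, Left, Far-R)

For each player, find the best response to each opponent profile; mutual best responses are the pure NE.
Shop 1 against (Far-L, Right): payoffs 8, 7 → best response Center.
Shop 1 against (Far-L, Far-R): payoffs 6, 5 → best response Center.
Shop 1 against (Left, Right): payoffs 5, 8 → best response Right.
Shop 1 against (Left, Far-R): payoffs 6, 8 → best response Right.
Shop 2 against (Center, Right): payoffs 0, 8 → best response Left.
Shop 2 against (Center, Far-R): payoffs 5, 0 → best response Far-L.
Shop 2 against (Right, Right): payoffs 2, 8 → best response Left.
Shop 2 against (Right, Far-R): payoffs 5, 8 → best response Left.
Shop 3 against (Center, Far-L): payoffs 1, 3 → best response Far-R.
Shop 3 against (Center, Left): payoffs 9, 3 → best response Right.
Shop 3 against (Right, Far-L): payoffs 0, 8 → best response Far-R.
Shop 3 against (Right, Left): payoffs 2, 8 → best response Far-R.
Mutual best responses: (Center, Far-L, Far-R); (Right, Left, Far-R).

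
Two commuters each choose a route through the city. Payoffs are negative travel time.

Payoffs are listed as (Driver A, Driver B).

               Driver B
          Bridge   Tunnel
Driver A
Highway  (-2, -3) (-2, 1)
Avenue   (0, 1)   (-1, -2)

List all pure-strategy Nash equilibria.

Pure NE: (Avenue, Bridge)

(Highway, Bridge): Driver A can switch to Avenue (-2 → 0). Not NE.
(Highway, Tunnel): Driver A can switch to Avenue (-2 → -1). Not NE.
(Avenue, Bridge): Driver A gets 0, best alternative -2; Driver B gets 1, best alternative -2. No profitable deviation — NE.
(Avenue, Tunnel): Driver B can switch to Bridge (-2 → 1). Not NE.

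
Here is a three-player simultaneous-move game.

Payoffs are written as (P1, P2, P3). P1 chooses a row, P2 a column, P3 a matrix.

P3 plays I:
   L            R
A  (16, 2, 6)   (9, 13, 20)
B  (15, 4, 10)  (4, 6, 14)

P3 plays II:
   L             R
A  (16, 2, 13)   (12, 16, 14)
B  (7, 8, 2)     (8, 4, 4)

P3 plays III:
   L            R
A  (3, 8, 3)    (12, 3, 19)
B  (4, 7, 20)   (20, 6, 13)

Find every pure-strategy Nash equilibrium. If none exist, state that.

For each player, find the best response to each opponent profile; mutual best responses are the pure NE.
P1 against (L, I): payoffs 16, 15 → best response A.
P1 against (L, II): payoffs 16, 7 → best response A.
P1 against (L, III): payoffs 3, 4 → best response B.
P1 against (R, I): payoffs 9, 4 → best response A.
P1 against (R, II): payoffs 12, 8 → best response A.
P1 against (R, III): payoffs 12, 20 → best response B.
P2 against (A, I): payoffs 2, 13 → best response R.
P2 against (A, II): payoffs 2, 16 → best response R.
P2 against (A, III): payoffs 8, 3 → best response L.
P2 against (B, I): payoffs 4, 6 → best response R.
P2 against (B, II): payoffs 8, 4 → best response L.
P2 against (B, III): payoffs 7, 6 → best response L.
P3 against (A, L): payoffs 6, 13, 3 → best response II.
P3 against (A, R): payoffs 20, 14, 19 → best response I.
P3 against (B, L): payoffs 10, 2, 20 → best response III.
P3 against (B, R): payoffs 14, 4, 13 → best response I.
Mutual best responses: (A, R, I); (B, L, III).

Pure-strategy Nash equilibria: (A, R, I) and (B, L, III)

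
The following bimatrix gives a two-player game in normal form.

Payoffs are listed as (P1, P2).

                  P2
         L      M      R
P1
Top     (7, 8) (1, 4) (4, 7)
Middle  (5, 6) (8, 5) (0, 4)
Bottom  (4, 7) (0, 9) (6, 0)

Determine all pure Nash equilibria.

The unique pure-strategy Nash equilibrium is (Top, L).

P1 against L: payoffs 7, 5, 4 → best response Top.
P1 against M: payoffs 1, 8, 0 → best response Middle.
P1 against R: payoffs 4, 0, 6 → best response Bottom.
P2 against Top: payoffs 8, 4, 7 → best response L.
P2 against Middle: payoffs 6, 5, 4 → best response L.
P2 against Bottom: payoffs 7, 9, 0 → best response M.
Mutual best responses: (Top, L).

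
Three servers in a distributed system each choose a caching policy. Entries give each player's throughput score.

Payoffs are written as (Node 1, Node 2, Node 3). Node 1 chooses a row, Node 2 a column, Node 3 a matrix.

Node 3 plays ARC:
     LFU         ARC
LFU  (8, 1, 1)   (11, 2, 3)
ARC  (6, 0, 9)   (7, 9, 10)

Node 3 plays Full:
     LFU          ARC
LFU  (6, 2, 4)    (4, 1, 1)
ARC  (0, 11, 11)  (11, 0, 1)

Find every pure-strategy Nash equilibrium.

(LFU, LFU, ARC): Node 2 can switch to ARC (1 → 2). Not NE.
(LFU, LFU, Full): Node 1 gets 6, best alternative 0; Node 2 gets 2, best alternative 1; Node 3 gets 4, best alternative 1. No profitable deviation — NE.
(LFU, ARC, ARC): Node 1 gets 11, best alternative 7; Node 2 gets 2, best alternative 1; Node 3 gets 3, best alternative 1. No profitable deviation — NE.
(LFU, ARC, Full): Node 1 can switch to ARC (4 → 11). Not NE.
(ARC, LFU, ARC): Node 1 can switch to LFU (6 → 8). Not NE.
(ARC, LFU, Full): Node 1 can switch to LFU (0 → 6). Not NE.
(ARC, ARC, ARC): Node 1 can switch to LFU (7 → 11). Not NE.
(ARC, ARC, Full): Node 2 can switch to LFU (0 → 11). Not NE.

(LFU, LFU, Full) and (LFU, ARC, ARC)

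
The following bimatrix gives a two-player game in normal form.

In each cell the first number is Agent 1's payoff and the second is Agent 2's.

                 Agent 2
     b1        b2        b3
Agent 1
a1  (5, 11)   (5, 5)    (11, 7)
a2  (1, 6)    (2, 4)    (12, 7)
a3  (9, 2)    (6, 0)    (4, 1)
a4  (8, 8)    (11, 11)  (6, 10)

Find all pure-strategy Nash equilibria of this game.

The pure Nash equilibria are (a2, b3), (a3, b1), (a4, b2).

Mark each player's best response to every combination of opponents' strategies; a profile where every player is best-responding is a pure Nash equilibrium.
Agent 1 against b1: payoffs 5, 1, 9, 8 → best response a3.
Agent 1 against b2: payoffs 5, 2, 6, 11 → best response a4.
Agent 1 against b3: payoffs 11, 12, 4, 6 → best response a2.
Agent 2 against a1: payoffs 11, 5, 7 → best response b1.
Agent 2 against a2: payoffs 6, 4, 7 → best response b3.
Agent 2 against a3: payoffs 2, 0, 1 → best response b1.
Agent 2 against a4: payoffs 8, 11, 10 → best response b2.
Mutual best responses: (a2, b3); (a3, b1); (a4, b2).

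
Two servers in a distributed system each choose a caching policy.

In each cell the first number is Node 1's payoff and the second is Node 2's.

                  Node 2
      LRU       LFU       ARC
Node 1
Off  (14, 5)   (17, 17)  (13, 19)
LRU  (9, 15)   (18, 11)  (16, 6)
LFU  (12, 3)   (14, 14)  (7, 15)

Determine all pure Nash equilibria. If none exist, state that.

none

(Off, LRU): Node 2 can switch to LFU (5 → 17). Not NE.
(Off, LFU): Node 1 can switch to LRU (17 → 18). Not NE.
(Off, ARC): Node 1 can switch to LRU (13 → 16). Not NE.
(LRU, LRU): Node 1 can switch to Off (9 → 14). Not NE.
(LRU, LFU): Node 2 can switch to LRU (11 → 15). Not NE.
(LRU, ARC): Node 2 can switch to LRU (6 → 15). Not NE.
(The remaining 3 profiles each have a profitable deviation by the same check.)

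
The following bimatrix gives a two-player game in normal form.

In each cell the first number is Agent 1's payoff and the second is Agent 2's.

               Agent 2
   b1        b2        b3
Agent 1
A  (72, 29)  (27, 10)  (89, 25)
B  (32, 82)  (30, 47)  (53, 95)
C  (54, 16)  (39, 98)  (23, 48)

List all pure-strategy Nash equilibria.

Agent 1 against b1: payoffs 72, 32, 54 → best response A.
Agent 1 against b2: payoffs 27, 30, 39 → best response C.
Agent 1 against b3: payoffs 89, 53, 23 → best response A.
Agent 2 against A: payoffs 29, 10, 25 → best response b1.
Agent 2 against B: payoffs 82, 47, 95 → best response b3.
Agent 2 against C: payoffs 16, 98, 48 → best response b2.
Mutual best responses: (A, b1); (C, b2).

(A, b1) and (C, b2)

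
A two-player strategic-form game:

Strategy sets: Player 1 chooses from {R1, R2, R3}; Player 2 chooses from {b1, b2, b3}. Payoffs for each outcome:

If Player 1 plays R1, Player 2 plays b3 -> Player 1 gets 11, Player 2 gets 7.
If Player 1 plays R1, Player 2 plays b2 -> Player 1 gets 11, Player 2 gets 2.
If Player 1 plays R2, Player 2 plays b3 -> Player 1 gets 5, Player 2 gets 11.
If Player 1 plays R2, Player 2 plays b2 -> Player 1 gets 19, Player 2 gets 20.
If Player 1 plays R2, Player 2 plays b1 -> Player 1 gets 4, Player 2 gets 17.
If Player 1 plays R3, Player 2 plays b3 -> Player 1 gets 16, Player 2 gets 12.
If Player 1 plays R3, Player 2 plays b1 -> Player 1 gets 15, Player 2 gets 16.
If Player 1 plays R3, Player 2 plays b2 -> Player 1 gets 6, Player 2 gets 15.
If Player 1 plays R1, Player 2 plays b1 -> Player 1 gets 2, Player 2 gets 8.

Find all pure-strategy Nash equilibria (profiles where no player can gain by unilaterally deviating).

For each strategy profile, look for a profitable unilateral deviation.
(R1, b1): Player 1 can switch to R2 (2 → 4). Not NE.
(R1, b2): Player 1 can switch to R2 (11 → 19). Not NE.
(R1, b3): Player 1 can switch to R3 (11 → 16). Not NE.
(R2, b1): Player 1 can switch to R3 (4 → 15). Not NE.
(R2, b2): Player 1 gets 19, best alternative 11; Player 2 gets 20, best alternative 17. No profitable deviation — NE.
(R2, b3): Player 1 can switch to R1 (5 → 11). Not NE.
(R3, b1): Player 1 gets 15, best alternative 4; Player 2 gets 16, best alternative 15. No profitable deviation — NE.
(R3, b2): Player 1 can switch to R1 (6 → 11). Not NE.
(R3, b3): Player 2 can switch to b1 (12 → 16). Not NE.

Pure-strategy Nash equilibria: (R2, b2) and (R3, b1)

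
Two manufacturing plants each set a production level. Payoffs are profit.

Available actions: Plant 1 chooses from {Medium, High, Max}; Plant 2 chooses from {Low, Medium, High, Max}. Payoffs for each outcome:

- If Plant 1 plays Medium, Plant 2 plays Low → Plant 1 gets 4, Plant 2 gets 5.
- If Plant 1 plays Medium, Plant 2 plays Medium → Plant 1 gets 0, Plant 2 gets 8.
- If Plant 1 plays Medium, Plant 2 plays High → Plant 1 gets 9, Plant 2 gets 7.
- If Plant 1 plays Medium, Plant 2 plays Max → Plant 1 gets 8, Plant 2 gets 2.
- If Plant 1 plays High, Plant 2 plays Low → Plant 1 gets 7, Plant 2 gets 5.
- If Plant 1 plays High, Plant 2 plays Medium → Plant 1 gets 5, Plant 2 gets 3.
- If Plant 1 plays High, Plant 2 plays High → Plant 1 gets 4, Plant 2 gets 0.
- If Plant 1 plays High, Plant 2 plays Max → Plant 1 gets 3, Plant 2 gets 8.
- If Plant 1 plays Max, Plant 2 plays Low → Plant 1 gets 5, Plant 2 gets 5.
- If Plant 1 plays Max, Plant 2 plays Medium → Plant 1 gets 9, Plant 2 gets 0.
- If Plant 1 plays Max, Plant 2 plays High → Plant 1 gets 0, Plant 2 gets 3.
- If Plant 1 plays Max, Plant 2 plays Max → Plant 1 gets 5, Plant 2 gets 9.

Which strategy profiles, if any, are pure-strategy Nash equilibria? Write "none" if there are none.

(Medium, Low): Plant 1 can switch to High (4 → 7). Not NE.
(Medium, Medium): Plant 1 can switch to High (0 → 5). Not NE.
(Medium, High): Plant 2 can switch to Medium (7 → 8). Not NE.
(Medium, Max): Plant 2 can switch to Low (2 → 5). Not NE.
(High, Low): Plant 2 can switch to Max (5 → 8). Not NE.
(High, Medium): Plant 1 can switch to Max (5 → 9). Not NE.
(High, High): Plant 1 can switch to Medium (4 → 9). Not NE.
(High, Max): Plant 1 can switch to Medium (3 → 8). Not NE.
(Max, Low): Plant 1 can switch to High (5 → 7). Not NE.
(Max, Medium): Plant 2 can switch to Low (0 → 5). Not NE.
(The remaining 2 profiles each have a profitable deviation by the same check.)

This game has no pure Nash equilibrium.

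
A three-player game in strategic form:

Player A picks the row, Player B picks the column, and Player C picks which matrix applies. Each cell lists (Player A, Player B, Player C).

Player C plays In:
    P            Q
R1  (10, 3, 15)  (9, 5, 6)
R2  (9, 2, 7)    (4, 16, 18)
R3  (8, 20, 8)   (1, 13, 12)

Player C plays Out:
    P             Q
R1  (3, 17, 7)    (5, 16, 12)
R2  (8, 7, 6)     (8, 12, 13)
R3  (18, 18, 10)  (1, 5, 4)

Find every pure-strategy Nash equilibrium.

Pure NE: (R3, P, Out)

Player A against (P, In): payoffs 10, 9, 8 → best response R1.
Player A against (P, Out): payoffs 3, 8, 18 → best response R3.
Player A against (Q, In): payoffs 9, 4, 1 → best response R1.
Player A against (Q, Out): payoffs 5, 8, 1 → best response R2.
Player B against (R1, In): payoffs 3, 5 → best response Q.
Player B against (R1, Out): payoffs 17, 16 → best response P.
Player B against (R2, In): payoffs 2, 16 → best response Q.
Player B against (R2, Out): payoffs 7, 12 → best response Q.
Player B against (R3, In): payoffs 20, 13 → best response P.
Player B against (R3, Out): payoffs 18, 5 → best response P.
Player C against (R1, P): payoffs 15, 7 → best response In.
Player C against (R1, Q): payoffs 6, 12 → best response Out.
Player C against (R2, P): payoffs 7, 6 → best response In.
Player C against (R2, Q): payoffs 18, 13 → best response In.
Player C against (R3, P): payoffs 8, 10 → best response Out.
Player C against (R3, Q): payoffs 12, 4 → best response In.
Mutual best responses: (R3, P, Out).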